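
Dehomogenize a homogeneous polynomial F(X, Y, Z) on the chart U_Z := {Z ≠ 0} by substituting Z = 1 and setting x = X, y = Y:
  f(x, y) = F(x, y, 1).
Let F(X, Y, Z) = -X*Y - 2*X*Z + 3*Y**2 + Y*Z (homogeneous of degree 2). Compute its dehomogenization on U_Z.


f(x, y) = -x*y - 2*x + 3*y**2 + y

On U_Z we set Z = 1. Each monomial c·X^i·Y^j·Z^k in F becomes c·x^i·y^j·1^k = c·x^i·y^j.
Substituting Z = 1: F(X, Y, 1) = -x*y - 2*x + 3*y**2 + y.
Note: deg(f) ≤ deg(F) = 2; strict inequality happens when F is divisible by Z (lost terms).


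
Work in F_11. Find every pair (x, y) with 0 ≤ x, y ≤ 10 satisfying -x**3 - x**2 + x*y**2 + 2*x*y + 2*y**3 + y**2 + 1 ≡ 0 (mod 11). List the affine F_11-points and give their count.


Affine F_11-points: {(0, 8), (0, 9), (0, 10), (1, 3), (2, 0), (4, 3), (5, 3), (10, 4), (10, 9)}; count = 9.

For each of the 121 pairs (x, y) ∈ F_11², evaluate f(x, y) mod 11. Record the zeros.
  x = 0: [0↦1, 1↦4, 2↦10, 3↦9, 4↦2, 5↦1, 6↦7, 7↦10, 8↦0, 9↦0, 10↦0]  zeros at y ∈ {8, 9, 10}
  x = 1: [0↦10, 1↦5, 2↦5, 3↦0, 4↦2, 5↦1, 6↦9, 7↦5, 8↦1, 9↦9, 10↦8]  zeros at y ∈ {3}
  x = 2: [0↦0, 1↦9, 2↦3, 3↦5, 4↦5, 5↦4, 6↦3, 7↦3, 8↦5, 9↦10, 10↦8]  zeros at y ∈ {0}
  x = 3: [0↦9, 1↦10, 2↦9, 3↦7, 4↦5, 5↦4, 6↦5, 7↦9, 8↦6, 9↦8, 10↦5]  zeros at y ∈ ∅
  x = 4: [0↦9, 1↦2, 2↦6, 3↦0, 4↦7, 5↦6, 6↦9, 7↦6, 8↦9, 9↦8, 10↦4]  zeros at y ∈ {3}
  x = 5: [0↦5, 1↦1, 2↦10, 3↦0, 4↦5, 5↦4, 6↦9, 7↦10, 8↦8, 9↦4, 10↦10]  zeros at y ∈ {3}
  x = 6: [0↦2, 1↦1, 2↦4, 3↦1, 4↦4, 5↦3, 6↦10, 7↦4, 8↦8, 9↦1, 10↦6]  zeros at y ∈ ∅
  x = 7: [0↦5, 1↦7, 2↦4, 3↦8, 4↦9, 5↦8, 6↦6, 7↦4, 8↦3, 9↦4, 10↦8]  zeros at y ∈ ∅
  x = 8: [0↦8, 1↦2, 2↦4, 3↦4, 4↦3, 5↦2, 6↦2, 7↦4, 8↦9, 9↦7, 10↦10]  zeros at y ∈ ∅
  x = 9: [0↦5, 1↦2, 2↦9, 3↦5, 4↦2, 5↦1, 6↦3, 7↦9, 8↦9, 9↦4, 10↦6]  zeros at y ∈ ∅
  x = 10: [0↦1, 1↦1, 2↦2, 3↦5, 4↦0, 5↦10, 6↦3, 7↦2, 8↦8, 9↦0, 10↦1]  zeros at y ∈ {4, 9}
Collecting zeros: affine points = {(0, 8), (0, 9), (0, 10), (1, 3), (2, 0), (4, 3), (5, 3), (10, 4), (10, 9)}.
Total count |C(F_11)_aff| = 9.


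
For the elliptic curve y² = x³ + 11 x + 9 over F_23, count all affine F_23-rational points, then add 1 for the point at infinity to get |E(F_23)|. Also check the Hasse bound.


Affine points = {(0, 3), (0, 20), (2, 4), (2, 19), (3, 0), (4, 5), (4, 18), (9, 3), (9, 20), (11, 9), (11, 14), (12, 11), (12, 12), (13, 7), (13, 16), (14, 3), (14, 20), (16, 7), (16, 16), (17, 7), (17, 16), (18, 6), (18, 17), (19, 4), (19, 19), (20, 8), (20, 15), (21, 5), (21, 18)}; affine count = 29; |E(F_23)| = 30.

Discriminant check: Δ ∝ 4a³ + 27b² = 4·11³ + 27·9² = 4·1331 + 27·81 ≡ 13 (mod 23). Nonzero ⇒ E is nonsingular.
For each x ∈ F_23, compute rhs = x³ + 11·x + 9 mod 23, then count y ∈ F_23 with y² ≡ rhs.
  x = 0: rhs = 9, matching y values: 3, 20 (2 points).
  x = 1: rhs = 21, matching y values: none (0 points).
  x = 2: rhs = 16, matching y values: 4, 19 (2 points).
  x = 3: rhs = 0, matching y values: 0 (1 points).
  x = 4: rhs = 2, matching y values: 5, 18 (2 points).
  x = 5: rhs = 5, matching y values: none (0 points).
  x = 6: rhs = 15, matching y values: none (0 points).
  x = 7: rhs = 15, matching y values: none (0 points).
  x = 8: rhs = 11, matching y values: none (0 points).
  x = 9: rhs = 9, matching y values: 3, 20 (2 points).
  x = 10: rhs = 15, matching y values: none (0 points).
  x = 11: rhs = 12, matching y values: 9, 14 (2 points).
  x = 12: rhs = 6, matching y values: 11, 12 (2 points).
  x = 13: rhs = 3, matching y values: 7, 16 (2 points).
  x = 14: rhs = 9, matching y values: 3, 20 (2 points).
  x = 15: rhs = 7, matching y values: none (0 points).
  x = 16: rhs = 3, matching y values: 7, 16 (2 points).
  x = 17: rhs = 3, matching y values: 7, 16 (2 points).
  x = 18: rhs = 13, matching y values: 6, 17 (2 points).
  x = 19: rhs = 16, matching y values: 4, 19 (2 points).
  x = 20: rhs = 18, matching y values: 8, 15 (2 points).
  x = 21: rhs = 2, matching y values: 5, 18 (2 points).
  x = 22: rhs = 20, matching y values: none (0 points).
Total affine count: 29.
Full point count |E(F_23)| = 29 + 1 = 30.
Hasse bound: |30 − (23+1)| = |6| = 6 ≤ 2√23 ≈ 9.5917 ✓.


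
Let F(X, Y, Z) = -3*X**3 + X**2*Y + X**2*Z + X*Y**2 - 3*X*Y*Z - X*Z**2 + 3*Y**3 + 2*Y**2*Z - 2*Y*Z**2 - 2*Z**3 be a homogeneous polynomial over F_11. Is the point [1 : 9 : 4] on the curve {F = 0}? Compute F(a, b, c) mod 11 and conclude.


F(1,9,4) ≡ 10 (mod 11); P is NOT on the curve.

Evaluate F(1, 9, 4) term-by-term (mod 11).
  -3*X**3 ↦ -3·1·1·1 = -3
  X**2*Y ↦ 1·1·9·1 = 9
  X**2*Z ↦ 1·1·1·4 = 4
  X*Y**2 ↦ 1·1·81·1 = 81
  -3*X*Y*Z ↦ -3·1·9·4 = -108
  -X*Z**2 ↦ -1·1·1·16 = -16
  3*Y**3 ↦ 3·1·729·1 = 2187
  2*Y**2*Z ↦ 2·1·81·4 = 648
  -2*Y*Z**2 ↦ -2·1·9·16 = -288
  -2*Z**3 ↦ -2·1·1·64 = -128
Sum: F(1, 9, 4) = (-3) + (9) + (4) + (81) + (-108) + (-16) + (2187) + (648) + (-288) + (-128) = 2386.
Reducing mod 11: 2386 ≡ 10 (mod 11).
Since F(a, b, c) ≡ 10 ≠ 0 (mod 11), P does NOT lie on the curve.


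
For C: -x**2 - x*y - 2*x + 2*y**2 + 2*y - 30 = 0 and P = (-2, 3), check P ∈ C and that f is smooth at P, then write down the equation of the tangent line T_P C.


Tangent line at P: -x + 16*y - 50 = 0.

Step 1: f(-2, 3) = 0, so P lies on C.
Step 2: partial derivatives
  f_x(x, y) = -2*x - y - 2, f_y(x, y) = -x + 4*y + 2.
  f_x(P) = -1, f_y(P) = 16 (gradient nonzero, so P is smooth).
Step 3: tangent line at P: -1·(x − -2) + 16·(y − 3) = 0.
Expanding: -x + 16*y - 50 = 0.


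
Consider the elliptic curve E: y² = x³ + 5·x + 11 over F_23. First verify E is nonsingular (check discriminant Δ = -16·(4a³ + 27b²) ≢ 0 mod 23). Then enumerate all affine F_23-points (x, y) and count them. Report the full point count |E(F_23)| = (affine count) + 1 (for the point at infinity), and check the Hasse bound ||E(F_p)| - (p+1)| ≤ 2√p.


Affine points = {(2, 11), (2, 12), (4, 7), (4, 16), (5, 0), (6, 2), (6, 21), (9, 7), (9, 16), (10, 7), (10, 16), (16, 1), (16, 22), (17, 8), (17, 15), (21, 4), (21, 19)}; affine count = 17; |E(F_23)| = 18.

Discriminant check: Δ ∝ 4a³ + 27b² = 4·5³ + 27·11² = 4·125 + 27·121 ≡ 18 (mod 23). Nonzero ⇒ E is nonsingular.
For each x ∈ F_23, compute rhs = x³ + 5·x + 11 mod 23, then count y ∈ F_23 with y² ≡ rhs.
  x = 0: rhs = 11, matching y values: none (0 points).
  x = 1: rhs = 17, matching y values: none (0 points).
  x = 2: rhs = 6, matching y values: 11, 12 (2 points).
  x = 3: rhs = 7, matching y values: none (0 points).
  x = 4: rhs = 3, matching y values: 7, 16 (2 points).
  x = 5: rhs = 0, matching y values: 0 (1 points).
  x = 6: rhs = 4, matching y values: 2, 21 (2 points).
  x = 7: rhs = 21, matching y values: none (0 points).
  x = 8: rhs = 11, matching y values: none (0 points).
  x = 9: rhs = 3, matching y values: 7, 16 (2 points).
  x = 10: rhs = 3, matching y values: 7, 16 (2 points).
  x = 11: rhs = 17, matching y values: none (0 points).
  x = 12: rhs = 5, matching y values: none (0 points).
  x = 13: rhs = 19, matching y values: none (0 points).
  x = 14: rhs = 19, matching y values: none (0 points).
  x = 15: rhs = 11, matching y values: none (0 points).
  x = 16: rhs = 1, matching y values: 1, 22 (2 points).
  x = 17: rhs = 18, matching y values: 8, 15 (2 points).
  x = 18: rhs = 22, matching y values: none (0 points).
  x = 19: rhs = 19, matching y values: none (0 points).
  x = 20: rhs = 15, matching y values: none (0 points).
  x = 21: rhs = 16, matching y values: 4, 19 (2 points).
  x = 22: rhs = 5, matching y values: none (0 points).
Total affine count: 17.
Full point count |E(F_23)| = 17 + 1 = 18.
Hasse bound: |18 − (23+1)| = |-6| = 6 ≤ 2√23 ≈ 9.5917 ✓.


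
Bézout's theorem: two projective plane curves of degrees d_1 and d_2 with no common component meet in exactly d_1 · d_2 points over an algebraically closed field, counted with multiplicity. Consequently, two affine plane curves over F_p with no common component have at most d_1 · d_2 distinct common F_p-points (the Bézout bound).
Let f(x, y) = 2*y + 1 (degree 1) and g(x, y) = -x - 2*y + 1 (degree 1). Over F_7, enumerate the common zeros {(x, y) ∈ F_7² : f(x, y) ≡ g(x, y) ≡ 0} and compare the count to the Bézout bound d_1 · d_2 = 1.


Common zeros: {(2, 3)}; count = 1; Bézout bound = 1.

deg(f) = 1, deg(g) = 1, so Bézout bound = 1.
Scan x ∈ F_7. For each x, list the y ∈ F_7 with f(x, y) ≡ 0 and those with g(x, y) ≡ 0 (mod 7); the common zeros in that column are the intersection.
  x = 0: f ≡ 0 at y ∈ {3}; g ≡ 0 at y ∈ {4}; common: ∅.
  x = 1: f ≡ 0 at y ∈ {3}; g ≡ 0 at y ∈ {0}; common: ∅.
  x = 2: f ≡ 0 at y ∈ {3}; g ≡ 0 at y ∈ {3}; common: {3}.
  x = 3: f ≡ 0 at y ∈ {3}; g ≡ 0 at y ∈ {6}; common: ∅.
  x = 4: f ≡ 0 at y ∈ {3}; g ≡ 0 at y ∈ {2}; common: ∅.
  x = 5: f ≡ 0 at y ∈ {3}; g ≡ 0 at y ∈ {5}; common: ∅.
  x = 6: f ≡ 0 at y ∈ {3}; g ≡ 0 at y ∈ {1}; common: ∅.
Collecting: common zeros = {(2, 3)}, so the count is 1.
Comparison with the Bézout bound: 1 ≤ 1 = deg(f)·deg(g), as expected for curves with no common component (the bound is attained).


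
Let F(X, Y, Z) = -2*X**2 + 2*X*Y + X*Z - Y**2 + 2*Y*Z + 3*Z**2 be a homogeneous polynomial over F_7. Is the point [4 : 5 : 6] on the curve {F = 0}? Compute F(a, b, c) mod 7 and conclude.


F(4,5,6) ≡ 0 (mod 7); P is on the curve.

Evaluate F(4, 5, 6) term-by-term (mod 7).
  -2*X**2 ↦ -2·16·1·1 = -32
  2*X*Y ↦ 2·4·5·1 = 40
  X*Z ↦ 1·4·1·6 = 24
  -Y**2 ↦ -1·1·25·1 = -25
  2*Y*Z ↦ 2·1·5·6 = 60
  3*Z**2 ↦ 3·1·1·36 = 108
Sum: F(4, 5, 6) = (-32) + (40) + (24) + (-25) + (60) + (108) = 175.
Reducing mod 7: 175 ≡ 0 (mod 7).
Since F(a, b, c) ≡ 0 (mod 7), P lies on the curve.


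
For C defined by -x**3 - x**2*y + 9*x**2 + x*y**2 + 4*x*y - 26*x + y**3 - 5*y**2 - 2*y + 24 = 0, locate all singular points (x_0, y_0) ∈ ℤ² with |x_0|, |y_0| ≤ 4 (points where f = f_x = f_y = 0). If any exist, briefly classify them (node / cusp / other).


Singular points: {(3, 1)}; classification: node.

Compute partial derivatives:
  f_x = -3*x**2 - 2*x*y + 18*x + y**2 + 4*y - 26.
  f_y = -x**2 + 2*x*y + 4*x + 3*y**2 - 10*y - 2.
Scan x_0 ∈ {−4, ..., 4}. For each x_0, f_y(x_0, y) is a polynomial in y; find its integer roots y ∈ {−4, ..., 4}, then test f_x and f at those candidates.
  x = -4: f_y(-4, y) = 3*y**2 - 18*y - 34; no integer root y with |y| ≤ 4.
  x = -3: f_y(-3, y) = 3*y**2 - 16*y - 23; no integer root y with |y| ≤ 4.
  x = -2: f_y(-2, y) = 3*y**2 - 14*y - 14; no integer root y with |y| ≤ 4.
  x = -1: f_y(-1, y) = 3*y**2 - 12*y - 7; no integer root y with |y| ≤ 4.
  x = 0: f_y(0, y) = 3*y**2 - 10*y - 2; no integer root y with |y| ≤ 4.
  x = 1: f_y(1, y) = 3*y**2 - 8*y + 1; no integer root y with |y| ≤ 4.
  x = 2: f_y(2, y) = 3*y**2 - 6*y + 2; no integer root y with |y| ≤ 4.
  x = 3: f_y(3, y) = 3*y**2 - 4*y + 1; vanishes at y ∈ {1}. (3, 1): f_x = 0, f = 0 — SINGULAR.
  x = 4: f_y(4, y) = 3*y**2 - 2*y - 2; no integer root y with |y| ≤ 4.
Only singular point on the grid: (3, 1).
Classify: substitute x = 3 + u, y = 1 + v and expand: f = -u**3 - u**2*v - u**2 + u*v**2 + v**3 + v**2.
No constant or linear terms (consistent with a singular point). Quadratic part: -u**2 + v**2. Cubic part: -u**3 - u**2*v + u*v**2 + v**3.
The quadratic part v**2 - u**2 = (v − u)(v + u) splits into two distinct linear factors, so there are two distinct tangent lines y − 1 = ±(x − 3) — this is a node (ordinary double point).
Classification: node.


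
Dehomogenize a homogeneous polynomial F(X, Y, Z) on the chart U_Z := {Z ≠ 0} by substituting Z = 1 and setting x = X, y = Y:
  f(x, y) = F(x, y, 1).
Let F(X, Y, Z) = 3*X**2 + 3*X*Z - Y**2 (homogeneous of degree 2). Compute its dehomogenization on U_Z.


f(x, y) = 3*x**2 + 3*x - y**2

On U_Z we set Z = 1. Each monomial c·X^i·Y^j·Z^k in F becomes c·x^i·y^j·1^k = c·x^i·y^j.
Substituting Z = 1: F(X, Y, 1) = 3*x**2 + 3*x - y**2.
Note: deg(f) ≤ deg(F) = 2; strict inequality happens when F is divisible by Z (lost terms).


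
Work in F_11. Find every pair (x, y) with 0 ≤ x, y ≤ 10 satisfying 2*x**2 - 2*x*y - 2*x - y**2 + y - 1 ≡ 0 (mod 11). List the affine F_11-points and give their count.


Affine F_11-points: {(3, 0), (3, 6), (4, 6), (4, 9), (6, 2), (6, 9), (8, 2), (8, 5), (9, 0), (9, 5)}; count = 10.

For each of the 121 pairs (x, y) ∈ F_11², evaluate f(x, y) mod 11. Record the zeros.
  x = 0: [0↦10, 1↦10, 2↦8, 3↦4, 4↦9, 5↦1, 6↦2, 7↦1, 8↦9, 9↦4, 10↦8]  zeros at y ∈ ∅
  x = 1: [0↦10, 1↦8, 2↦4, 3↦9, 4↦1, 5↦2, 6↦1, 7↦9, 8↦4, 9↦8, 10↦10]  zeros at y ∈ ∅
  x = 2: [0↦3, 1↦10, 2↦4, 3↦7, 4↦8, 5↦7, 6↦4, 7↦10, 8↦3, 9↦5, 10↦5]  zeros at y ∈ ∅
  x = 3: [0↦0, 1↦5, 2↦8, 3↦9, 4↦8, 5↦5, 6↦0, 7↦4, 8↦6, 9↦6, 10↦4]  zeros at y ∈ {0, 6}
  x = 4: [0↦1, 1↦4, 2↦5, 3↦4, 4↦1, 5↦7, 6↦0, 7↦2, 8↦2, 9↦0, 10↦7]  zeros at y ∈ {6, 9}
  x = 5: [0↦6, 1↦7, 2↦6, 3↦3, 4↦9, 5↦2, 6↦4, 7↦4, 8↦2, 9↦9, 10↦3]  zeros at y ∈ ∅
  x = 6: [0↦4, 1↦3, 2↦0, 3↦6, 4↦10, 5↦1, 6↦1, 7↦10, 8↦6, 9↦0, 10↦3]  zeros at y ∈ {2, 9}
  x = 7: [0↦6, 1↦3, 2↦9, 3↦2, 4↦4, 5↦4, 6↦2, 7↦9, 8↦3, 9↦6, 10↦7]  zeros at y ∈ ∅
  x = 8: [0↦1, 1↦7, 2↦0, 3↦2, 4↦2, 5↦0, 6↦7, 7↦1, 8↦4, 9↦5, 10↦4]  zeros at y ∈ {2, 5}
  x = 9: [0↦0, 1↦4, 2↦6, 3↦6, 4↦4, 5↦0, 6↦5, 7↦8, 8↦9, 9↦8, 10↦5]  zeros at y ∈ {0, 5}
  x = 10: [0↦3, 1↦5, 2↦5, 3↦3, 4↦10, 5↦4, 6↦7, 7↦8, 8↦7, 9↦4, 10↦10]  zeros at y ∈ ∅
Collecting zeros: affine points = {(3, 0), (3, 6), (4, 6), (4, 9), (6, 2), (6, 9), (8, 2), (8, 5), (9, 0), (9, 5)}.
Total count |C(F_11)_aff| = 10.


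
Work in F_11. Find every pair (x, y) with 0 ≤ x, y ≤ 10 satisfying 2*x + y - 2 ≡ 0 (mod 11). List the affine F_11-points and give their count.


Affine F_11-points: {(0, 2), (1, 0), (2, 9), (3, 7), (4, 5), (5, 3), (6, 1), (7, 10), (8, 8), (9, 6), (10, 4)}; count = 11.

For each of the 121 pairs (x, y) ∈ F_11², evaluate f(x, y) mod 11. Record the zeros.
  x = 0: [0↦9, 1↦10, 2↦0, 3↦1, 4↦2, 5↦3, 6↦4, 7↦5, 8↦6, 9↦7, 10↦8]  zeros at y ∈ {2}
  x = 1: [0↦0, 1↦1, 2↦2, 3↦3, 4↦4, 5↦5, 6↦6, 7↦7, 8↦8, 9↦9, 10↦10]  zeros at y ∈ {0}
  x = 2: [0↦2, 1↦3, 2↦4, 3↦5, 4↦6, 5↦7, 6↦8, 7↦9, 8↦10, 9↦0, 10↦1]  zeros at y ∈ {9}
  x = 3: [0↦4, 1↦5, 2↦6, 3↦7, 4↦8, 5↦9, 6↦10, 7↦0, 8↦1, 9↦2, 10↦3]  zeros at y ∈ {7}
  x = 4: [0↦6, 1↦7, 2↦8, 3↦9, 4↦10, 5↦0, 6↦1, 7↦2, 8↦3, 9↦4, 10↦5]  zeros at y ∈ {5}
  x = 5: [0↦8, 1↦9, 2↦10, 3↦0, 4↦1, 5↦2, 6↦3, 7↦4, 8↦5, 9↦6, 10↦7]  zeros at y ∈ {3}
  x = 6: [0↦10, 1↦0, 2↦1, 3↦2, 4↦3, 5↦4, 6↦5, 7↦6, 8↦7, 9↦8, 10↦9]  zeros at y ∈ {1}
  x = 7: [0↦1, 1↦2, 2↦3, 3↦4, 4↦5, 5↦6, 6↦7, 7↦8, 8↦9, 9↦10, 10↦0]  zeros at y ∈ {10}
  x = 8: [0↦3, 1↦4, 2↦5, 3↦6, 4↦7, 5↦8, 6↦9, 7↦10, 8↦0, 9↦1, 10↦2]  zeros at y ∈ {8}
  x = 9: [0↦5, 1↦6, 2↦7, 3↦8, 4↦9, 5↦10, 6↦0, 7↦1, 8↦2, 9↦3, 10↦4]  zeros at y ∈ {6}
  x = 10: [0↦7, 1↦8, 2↦9, 3↦10, 4↦0, 5↦1, 6↦2, 7↦3, 8↦4, 9↦5, 10↦6]  zeros at y ∈ {4}
Collecting zeros: affine points = {(0, 2), (1, 0), (2, 9), (3, 7), (4, 5), (5, 3), (6, 1), (7, 10), (8, 8), (9, 6), (10, 4)}.
Total count |C(F_11)_aff| = 11.


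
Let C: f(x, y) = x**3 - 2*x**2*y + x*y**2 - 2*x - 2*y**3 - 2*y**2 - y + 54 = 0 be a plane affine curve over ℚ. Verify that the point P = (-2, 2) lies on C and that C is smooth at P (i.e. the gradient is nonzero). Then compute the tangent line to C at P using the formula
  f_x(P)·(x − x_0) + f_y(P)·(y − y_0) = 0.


Tangent line at P: 30*x - 49*y + 158 = 0.

Step 1: f(-2, 2) = 0, so P lies on C.
Step 2: partial derivatives
  f_x(x, y) = 3*x**2 - 4*x*y + y**2 - 2, f_y(x, y) = -2*x**2 + 2*x*y - 6*y**2 - 4*y - 1.
  f_x(P) = 30, f_y(P) = -49 (gradient nonzero, so P is smooth).
Step 3: tangent line at P: 30·(x − -2) + -49·(y − 2) = 0.
Expanding: 30*x - 49*y + 158 = 0.


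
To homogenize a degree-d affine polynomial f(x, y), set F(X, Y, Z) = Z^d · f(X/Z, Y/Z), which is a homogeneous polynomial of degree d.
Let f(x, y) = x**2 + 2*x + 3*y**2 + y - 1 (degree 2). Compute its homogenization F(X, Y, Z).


F(X, Y, Z) = X**2 + 2*X*Z + 3*Y**2 + Y*Z - Z**2

deg(f) = 2.
Substitute x = X/Z, y = Y/Z into f, then multiply by Z^2.
  monomial 1·x^2·y^0 ↦ 1·X^2·Y^0·Z^0.
  monomial 2·x^1·y^0 ↦ 2·X^1·Y^0·Z^1.
  monomial 3·x^0·y^2 ↦ 3·X^0·Y^2·Z^0.
  monomial 1·x^0·y^1 ↦ 1·X^0·Y^1·Z^1.
  monomial -1·x^0·y^0 ↦ -1·X^0·Y^0·Z^2.
Collecting: F(X, Y, Z) = X**2 + 2*X*Z + 3*Y**2 + Y*Z - Z**2.


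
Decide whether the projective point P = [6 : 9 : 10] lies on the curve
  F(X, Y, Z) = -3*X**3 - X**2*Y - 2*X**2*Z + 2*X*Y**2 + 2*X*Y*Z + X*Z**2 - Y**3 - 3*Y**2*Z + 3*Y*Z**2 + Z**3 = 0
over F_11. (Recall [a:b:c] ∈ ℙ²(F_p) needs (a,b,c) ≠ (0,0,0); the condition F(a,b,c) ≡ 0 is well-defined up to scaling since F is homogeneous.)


F(6,9,10) ≡ 5 (mod 11); P is NOT on the curve.

Evaluate F(6, 9, 10) term-by-term (mod 11).
  -3*X**3 ↦ -3·216·1·1 = -648
  -X**2*Y ↦ -1·36·9·1 = -324
  -2*X**2*Z ↦ -2·36·1·10 = -720
  2*X*Y**2 ↦ 2·6·81·1 = 972
  2*X*Y*Z ↦ 2·6·9·10 = 1080
  X*Z**2 ↦ 1·6·1·100 = 600
  -Y**3 ↦ -1·1·729·1 = -729
  -3*Y**2*Z ↦ -3·1·81·10 = -2430
  3*Y*Z**2 ↦ 3·1·9·100 = 2700
  Z**3 ↦ 1·1·1·1000 = 1000
Sum: F(6, 9, 10) = (-648) + (-324) + (-720) + (972) + (1080) + (600) + (-729) + (-2430) + (2700) + (1000) = 1501.
Reducing mod 11: 1501 ≡ 5 (mod 11).
Since F(a, b, c) ≡ 5 ≠ 0 (mod 11), P does NOT lie on the curve.


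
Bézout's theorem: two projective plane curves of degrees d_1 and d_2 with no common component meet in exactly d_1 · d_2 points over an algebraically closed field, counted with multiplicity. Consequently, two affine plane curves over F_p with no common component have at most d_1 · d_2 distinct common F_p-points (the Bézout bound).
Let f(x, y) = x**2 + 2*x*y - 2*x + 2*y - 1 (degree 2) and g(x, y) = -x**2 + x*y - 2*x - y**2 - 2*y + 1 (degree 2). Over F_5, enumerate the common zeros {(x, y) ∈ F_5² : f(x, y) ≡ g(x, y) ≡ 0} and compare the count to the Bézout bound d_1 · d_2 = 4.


Common zeros: ∅; count = 0; Bézout bound = 4.

deg(f) = 2, deg(g) = 2, so Bézout bound = 4.
Scan x ∈ F_5. For each x, list the y ∈ F_5 with f(x, y) ≡ 0 and those with g(x, y) ≡ 0 (mod 5); the common zeros in that column are the intersection.
  x = 0: f ≡ 0 at y ∈ {3}; g ≡ 0 at y ∈ ∅; common: ∅.
  x = 1: f ≡ 0 at y ∈ {3}; g ≡ 0 at y ∈ ∅; common: ∅.
  x = 2: f ≡ 0 at y ∈ {1}; g ≡ 0 at y ∈ ∅; common: ∅.
  x = 3: f ≡ 0 at y ∈ {1}; g ≡ 0 at y ∈ {3}; common: ∅.
  x = 4: f ≡ 0 at y ∈ ∅; g ≡ 0 at y ∈ ∅; common: ∅.
Collecting: common zeros = ∅, so the count is 0.
Comparison with the Bézout bound: 0 ≤ 4 = deg(f)·deg(g), as expected for curves with no common component (the affine F_5-count falls short of the bound because intersections may lie at infinity, over extension fields, or carry multiplicity).


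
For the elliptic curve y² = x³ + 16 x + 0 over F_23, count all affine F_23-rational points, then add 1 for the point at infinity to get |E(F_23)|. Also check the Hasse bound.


Affine points = {(0, 0), (3, 11), (3, 12), (4, 6), (4, 17), (6, 6), (6, 17), (7, 8), (7, 15), (11, 9), (11, 14), (13, 6), (13, 17), (14, 1), (14, 22), (15, 2), (15, 21), (18, 5), (18, 18), (21, 11), (21, 12), (22, 11), (22, 12)}; affine count = 23; |E(F_23)| = 24.

Discriminant check: Δ ∝ 4a³ + 27b² = 4·16³ + 27·0² = 4·4096 + 27·0 ≡ 8 (mod 23). Nonzero ⇒ E is nonsingular.
For each x ∈ F_23, compute rhs = x³ + 16·x + 0 mod 23, then count y ∈ F_23 with y² ≡ rhs.
  x = 0: rhs = 0, matching y values: 0 (1 points).
  x = 1: rhs = 17, matching y values: none (0 points).
  x = 2: rhs = 17, matching y values: none (0 points).
  x = 3: rhs = 6, matching y values: 11, 12 (2 points).
  x = 4: rhs = 13, matching y values: 6, 17 (2 points).
  x = 5: rhs = 21, matching y values: none (0 points).
  x = 6: rhs = 13, matching y values: 6, 17 (2 points).
  x = 7: rhs = 18, matching y values: 8, 15 (2 points).
  x = 8: rhs = 19, matching y values: none (0 points).
  x = 9: rhs = 22, matching y values: none (0 points).
  x = 10: rhs = 10, matching y values: none (0 points).
  x = 11: rhs = 12, matching y values: 9, 14 (2 points).
  x = 12: rhs = 11, matching y values: none (0 points).
  x = 13: rhs = 13, matching y values: 6, 17 (2 points).
  x = 14: rhs = 1, matching y values: 1, 22 (2 points).
  x = 15: rhs = 4, matching y values: 2, 21 (2 points).
  x = 16: rhs = 5, matching y values: none (0 points).
  x = 17: rhs = 10, matching y values: none (0 points).
  x = 18: rhs = 2, matching y values: 5, 18 (2 points).
  x = 19: rhs = 10, matching y values: none (0 points).
  x = 20: rhs = 17, matching y values: none (0 points).
  x = 21: rhs = 6, matching y values: 11, 12 (2 points).
  x = 22: rhs = 6, matching y values: 11, 12 (2 points).
Total affine count: 23.
Full point count |E(F_23)| = 23 + 1 = 24.
Hasse bound: |24 − (23+1)| = |0| = 0 ≤ 2√23 ≈ 9.5917 ✓.


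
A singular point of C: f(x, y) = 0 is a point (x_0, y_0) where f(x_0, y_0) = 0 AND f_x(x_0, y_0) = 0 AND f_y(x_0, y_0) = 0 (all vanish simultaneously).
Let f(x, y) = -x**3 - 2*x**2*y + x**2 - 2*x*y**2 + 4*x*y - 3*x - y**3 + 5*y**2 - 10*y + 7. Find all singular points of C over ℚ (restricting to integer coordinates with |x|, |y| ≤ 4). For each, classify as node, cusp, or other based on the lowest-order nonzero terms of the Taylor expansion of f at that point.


Singular points: {(-1, 2)}; classification: cusp.

Compute partial derivatives:
  f_x = -3*x**2 - 4*x*y + 2*x - 2*y**2 + 4*y - 3.
  f_y = -2*x**2 - 4*x*y + 4*x - 3*y**2 + 10*y - 10.
Scan x_0 ∈ {−4, ..., 4}. For each x_0, f_y(x_0, y) is a polynomial in y; find its integer roots y ∈ {−4, ..., 4}, then test f_x and f at those candidates.
  x = -4: f_y(-4, y) = -3*y**2 + 26*y - 58; no integer root y with |y| ≤ 4.
  x = -3: f_y(-3, y) = -3*y**2 + 22*y - 40; vanishes at y ∈ {4}. (-3, 4): f_x = -4 ≠ 0.
  x = -2: f_y(-2, y) = -3*y**2 + 18*y - 26; no integer root y with |y| ≤ 4.
  x = -1: f_y(-1, y) = -3*y**2 + 14*y - 16; vanishes at y ∈ {2}. (-1, 2): f_x = 0, f = 0 — SINGULAR.
  x = 0: f_y(0, y) = -3*y**2 + 10*y - 10; no integer root y with |y| ≤ 4.
  x = 1: f_y(1, y) = -3*y**2 + 6*y - 8; no integer root y with |y| ≤ 4.
  x = 2: f_y(2, y) = -3*y**2 + 2*y - 10; no integer root y with |y| ≤ 4.
  x = 3: f_y(3, y) = -3*y**2 - 2*y - 16; no integer root y with |y| ≤ 4.
  x = 4: f_y(4, y) = -3*y**2 - 6*y - 26; no integer root y with |y| ≤ 4.
Only singular point on the grid: (-1, 2).
Classify: substitute x = -1 + u, y = 2 + v and expand: f = -u**3 - 2*u**2*v - 2*u*v**2 - v**3 + v**2.
No constant or linear terms (consistent with a singular point). Quadratic part: v**2. Cubic part: -u**3 - 2*u**2*v - 2*u*v**2 - v**3.
The quadratic part v**2 is a perfect square, so there is a single (double) tangent line v = 0, i.e. y = 2. Restricting the cubic part to that line (v = 0) leaves -u**3 ≠ 0, so f is not divisible by v and the branch is v² ≈ u**3 to lowest order — this is a cusp.
Classification: cusp.


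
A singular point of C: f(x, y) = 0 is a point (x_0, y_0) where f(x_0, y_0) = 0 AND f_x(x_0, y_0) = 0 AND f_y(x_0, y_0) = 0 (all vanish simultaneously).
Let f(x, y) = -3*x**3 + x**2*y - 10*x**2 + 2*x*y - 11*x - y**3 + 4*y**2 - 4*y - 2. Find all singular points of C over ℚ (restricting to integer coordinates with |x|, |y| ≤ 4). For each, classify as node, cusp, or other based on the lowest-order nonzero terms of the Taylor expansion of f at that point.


Singular points: {(-1, 1)}; classification: cusp.

Compute partial derivatives:
  f_x = -9*x**2 + 2*x*y - 20*x + 2*y - 11.
  f_y = x**2 + 2*x - 3*y**2 + 8*y - 4.
Scan x_0 ∈ {−4, ..., 4}. For each x_0, f_y(x_0, y) is a polynomial in y; find its integer roots y ∈ {−4, ..., 4}, then test f_x and f at those candidates.
  x = -4: f_y(-4, y) = -3*y**2 + 8*y + 4; no integer root y with |y| ≤ 4.
  x = -3: f_y(-3, y) = -3*y**2 + 8*y - 1; no integer root y with |y| ≤ 4.
  x = -2: f_y(-2, y) = -3*y**2 + 8*y - 4; vanishes at y ∈ {2}. (-2, 2): f_x = -11 ≠ 0.
  x = -1: f_y(-1, y) = -3*y**2 + 8*y - 5; vanishes at y ∈ {1}. (-1, 1): f_x = 0, f = 0 — SINGULAR.
  x = 0: f_y(0, y) = -3*y**2 + 8*y - 4; vanishes at y ∈ {2}. (0, 2): f_x = -7 ≠ 0.
  x = 1: f_y(1, y) = -3*y**2 + 8*y - 1; no integer root y with |y| ≤ 4.
  x = 2: f_y(2, y) = -3*y**2 + 8*y + 4; no integer root y with |y| ≤ 4.
  x = 3: f_y(3, y) = -3*y**2 + 8*y + 11; vanishes at y ∈ {-1}. (3, -1): f_x = -160 ≠ 0.
  x = 4: f_y(4, y) = -3*y**2 + 8*y + 20; no integer root y with |y| ≤ 4.
Only singular point on the grid: (-1, 1).
Classify: substitute x = -1 + u, y = 1 + v and expand: f = -3*u**3 + u**2*v - v**3 + v**2.
No constant or linear terms (consistent with a singular point). Quadratic part: v**2. Cubic part: -3*u**3 + u**2*v - v**3.
The quadratic part v**2 is a perfect square, so there is a single (double) tangent line v = 0, i.e. y = 1. Restricting the cubic part to that line (v = 0) leaves -3*u**3 ≠ 0, so f is not divisible by v and the branch is v² ≈ 3*u**3 to lowest order — this is a cusp.
Classification: cusp.


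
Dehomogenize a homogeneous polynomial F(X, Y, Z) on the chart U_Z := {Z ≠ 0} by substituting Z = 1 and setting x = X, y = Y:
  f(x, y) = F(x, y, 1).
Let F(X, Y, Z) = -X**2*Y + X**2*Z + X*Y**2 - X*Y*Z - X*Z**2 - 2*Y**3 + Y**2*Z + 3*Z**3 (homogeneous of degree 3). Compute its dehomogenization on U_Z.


f(x, y) = -x**2*y + x**2 + x*y**2 - x*y - x - 2*y**3 + y**2 + 3

On U_Z we set Z = 1. Each monomial c·X^i·Y^j·Z^k in F becomes c·x^i·y^j·1^k = c·x^i·y^j.
Substituting Z = 1: F(X, Y, 1) = -x**2*y + x**2 + x*y**2 - x*y - x - 2*y**3 + y**2 + 3.
Note: deg(f) ≤ deg(F) = 3; strict inequality happens when F is divisible by Z (lost terms).


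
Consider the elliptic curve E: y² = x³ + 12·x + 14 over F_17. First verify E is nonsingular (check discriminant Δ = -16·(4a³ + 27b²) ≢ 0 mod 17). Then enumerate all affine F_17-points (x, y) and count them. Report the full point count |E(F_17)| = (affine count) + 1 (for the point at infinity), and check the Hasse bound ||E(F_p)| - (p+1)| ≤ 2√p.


Affine points = {(3, 3), (3, 14), (6, 8), (6, 9), (7, 4), (7, 13), (9, 1), (9, 16), (11, 7), (11, 10), (12, 4), (12, 13), (13, 2), (13, 15), (14, 6), (14, 11), (15, 4), (15, 13), (16, 1), (16, 16)}; affine count = 20; |E(F_17)| = 21.

Discriminant check: Δ ∝ 4a³ + 27b² = 4·12³ + 27·14² = 4·1728 + 27·196 ≡ 15 (mod 17). Nonzero ⇒ E is nonsingular.
For each x ∈ F_17, compute rhs = x³ + 12·x + 14 mod 17, then count y ∈ F_17 with y² ≡ rhs.
  x = 0: rhs = 14, matching y values: none (0 points).
  x = 1: rhs = 10, matching y values: none (0 points).
  x = 2: rhs = 12, matching y values: none (0 points).
  x = 3: rhs = 9, matching y values: 3, 14 (2 points).
  x = 4: rhs = 7, matching y values: none (0 points).
  x = 5: rhs = 12, matching y values: none (0 points).
  x = 6: rhs = 13, matching y values: 8, 9 (2 points).
  x = 7: rhs = 16, matching y values: 4, 13 (2 points).
  x = 8: rhs = 10, matching y values: none (0 points).
  x = 9: rhs = 1, matching y values: 1, 16 (2 points).
  x = 10: rhs = 12, matching y values: none (0 points).
  x = 11: rhs = 15, matching y values: 7, 10 (2 points).
  x = 12: rhs = 16, matching y values: 4, 13 (2 points).
  x = 13: rhs = 4, matching y values: 2, 15 (2 points).
  x = 14: rhs = 2, matching y values: 6, 11 (2 points).
  x = 15: rhs = 16, matching y values: 4, 13 (2 points).
  x = 16: rhs = 1, matching y values: 1, 16 (2 points).
Total affine count: 20.
Full point count |E(F_17)| = 20 + 1 = 21.
Hasse bound: |21 − (17+1)| = |3| = 3 ≤ 2√17 ≈ 8.2462 ✓.


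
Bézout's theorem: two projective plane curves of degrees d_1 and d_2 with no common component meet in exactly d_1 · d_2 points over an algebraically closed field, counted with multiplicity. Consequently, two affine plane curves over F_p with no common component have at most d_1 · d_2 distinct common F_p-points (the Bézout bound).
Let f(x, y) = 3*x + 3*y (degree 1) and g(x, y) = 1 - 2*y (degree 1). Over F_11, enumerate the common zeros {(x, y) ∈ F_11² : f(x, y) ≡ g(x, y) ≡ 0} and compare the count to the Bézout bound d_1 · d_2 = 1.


Common zeros: {(5, 6)}; count = 1; Bézout bound = 1.

deg(f) = 1, deg(g) = 1, so Bézout bound = 1.
Scan x ∈ F_11. For each x, list the y ∈ F_11 with f(x, y) ≡ 0 and those with g(x, y) ≡ 0 (mod 11); the common zeros in that column are the intersection.
  x = 0: f ≡ 0 at y ∈ {0}; g ≡ 0 at y ∈ {6}; common: ∅.
  x = 1: f ≡ 0 at y ∈ {10}; g ≡ 0 at y ∈ {6}; common: ∅.
  x = 2: f ≡ 0 at y ∈ {9}; g ≡ 0 at y ∈ {6}; common: ∅.
  x = 3: f ≡ 0 at y ∈ {8}; g ≡ 0 at y ∈ {6}; common: ∅.
  x = 4: f ≡ 0 at y ∈ {7}; g ≡ 0 at y ∈ {6}; common: ∅.
  x = 5: f ≡ 0 at y ∈ {6}; g ≡ 0 at y ∈ {6}; common: {6}.
  x = 6: f ≡ 0 at y ∈ {5}; g ≡ 0 at y ∈ {6}; common: ∅.
  x = 7: f ≡ 0 at y ∈ {4}; g ≡ 0 at y ∈ {6}; common: ∅.
  x = 8: f ≡ 0 at y ∈ {3}; g ≡ 0 at y ∈ {6}; common: ∅.
  x = 9: f ≡ 0 at y ∈ {2}; g ≡ 0 at y ∈ {6}; common: ∅.
  x = 10: f ≡ 0 at y ∈ {1}; g ≡ 0 at y ∈ {6}; common: ∅.
Collecting: common zeros = {(5, 6)}, so the count is 1.
Comparison with the Bézout bound: 1 ≤ 1 = deg(f)·deg(g), as expected for curves with no common component (the bound is attained).


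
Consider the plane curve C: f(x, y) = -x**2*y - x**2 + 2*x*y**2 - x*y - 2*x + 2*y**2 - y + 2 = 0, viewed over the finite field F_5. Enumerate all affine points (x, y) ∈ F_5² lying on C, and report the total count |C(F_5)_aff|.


Affine F_5-points: {(0, 4), (1, 1), (3, 3), (4, 3)}; count = 4.

For each of the 25 pairs (x, y) ∈ F_5², evaluate f(x, y) mod 5. Record the zeros.
  x = 0: [0↦2, 1↦3, 2↦3, 3↦2, 4↦0]  zeros at y ∈ {4}
  x = 1: [0↦4, 1↦0, 2↦4, 3↦1, 4↦1]  zeros at y ∈ {1}
  x = 2: [0↦4, 1↦3, 2↦4, 3↦2, 4↦2]  zeros at y ∈ ∅
  x = 3: [0↦2, 1↦2, 2↦3, 3↦0, 4↦3]  zeros at y ∈ {3}
  x = 4: [0↦3, 1↦2, 2↦1, 3↦0, 4↦4]  zeros at y ∈ {3}
Collecting zeros: affine points = {(0, 4), (1, 1), (3, 3), (4, 3)}.
Total count |C(F_5)_aff| = 4.


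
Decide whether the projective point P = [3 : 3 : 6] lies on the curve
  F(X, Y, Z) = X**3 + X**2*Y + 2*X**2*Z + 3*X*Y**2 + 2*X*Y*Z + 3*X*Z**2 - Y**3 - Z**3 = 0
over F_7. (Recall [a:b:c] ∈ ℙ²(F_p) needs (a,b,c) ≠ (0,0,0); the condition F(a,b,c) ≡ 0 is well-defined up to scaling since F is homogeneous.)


F(3,3,6) ≡ 5 (mod 7); P is NOT on the curve.

Evaluate F(3, 3, 6) term-by-term (mod 7).
  X**3 ↦ 1·27·1·1 = 27
  X**2*Y ↦ 1·9·3·1 = 27
  2*X**2*Z ↦ 2·9·1·6 = 108
  3*X*Y**2 ↦ 3·3·9·1 = 81
  2*X*Y*Z ↦ 2·3·3·6 = 108
  3*X*Z**2 ↦ 3·3·1·36 = 324
  -Y**3 ↦ -1·1·27·1 = -27
  -Z**3 ↦ -1·1·1·216 = -216
Sum: F(3, 3, 6) = (27) + (27) + (108) + (81) + (108) + (324) + (-27) + (-216) = 432.
Reducing mod 7: 432 ≡ 5 (mod 7).
Since F(a, b, c) ≡ 5 ≠ 0 (mod 7), P does NOT lie on the curve.


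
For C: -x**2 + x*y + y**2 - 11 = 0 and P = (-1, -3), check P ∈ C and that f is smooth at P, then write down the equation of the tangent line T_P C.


Tangent line at P: -x - 7*y - 22 = 0.

Step 1: f(-1, -3) = 0, so P lies on C.
Step 2: partial derivatives
  f_x(x, y) = -2*x + y, f_y(x, y) = x + 2*y.
  f_x(P) = -1, f_y(P) = -7 (gradient nonzero, so P is smooth).
Step 3: tangent line at P: -1·(x − -1) + -7·(y − -3) = 0.
Expanding: -x - 7*y - 22 = 0.


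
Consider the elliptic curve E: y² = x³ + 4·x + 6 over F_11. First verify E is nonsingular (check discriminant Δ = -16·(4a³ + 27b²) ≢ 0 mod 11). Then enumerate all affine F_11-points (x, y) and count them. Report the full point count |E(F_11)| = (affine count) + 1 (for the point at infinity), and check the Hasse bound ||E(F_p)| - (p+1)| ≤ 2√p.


Affine points = {(1, 0), (2, 0), (3, 1), (3, 10), (4, 3), (4, 8), (6, 2), (6, 9), (7, 5), (7, 6), (8, 0), (9, 1), (9, 10), (10, 1), (10, 10)}; affine count = 15; |E(F_11)| = 16.

Discriminant check: Δ ∝ 4a³ + 27b² = 4·4³ + 27·6² = 4·64 + 27·36 ≡ 7 (mod 11). Nonzero ⇒ E is nonsingular.
For each x ∈ F_11, compute rhs = x³ + 4·x + 6 mod 11, then count y ∈ F_11 with y² ≡ rhs.
  x = 0: rhs = 6, matching y values: none (0 points).
  x = 1: rhs = 0, matching y values: 0 (1 points).
  x = 2: rhs = 0, matching y values: 0 (1 points).
  x = 3: rhs = 1, matching y values: 1, 10 (2 points).
  x = 4: rhs = 9, matching y values: 3, 8 (2 points).
  x = 5: rhs = 8, matching y values: none (0 points).
  x = 6: rhs = 4, matching y values: 2, 9 (2 points).
  x = 7: rhs = 3, matching y values: 5, 6 (2 points).
  x = 8: rhs = 0, matching y values: 0 (1 points).
  x = 9: rhs = 1, matching y values: 1, 10 (2 points).
  x = 10: rhs = 1, matching y values: 1, 10 (2 points).
Total affine count: 15.
Full point count |E(F_11)| = 15 + 1 = 16.
Hasse bound: |16 − (11+1)| = |4| = 4 ≤ 2√11 ≈ 6.6332 ✓.


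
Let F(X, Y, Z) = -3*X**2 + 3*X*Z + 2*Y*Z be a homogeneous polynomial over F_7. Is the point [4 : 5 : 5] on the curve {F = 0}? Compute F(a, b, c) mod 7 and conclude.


F(4,5,5) ≡ 6 (mod 7); P is NOT on the curve.

Evaluate F(4, 5, 5) term-by-term (mod 7).
  -3*X**2 ↦ -3·16·1·1 = -48
  3*X*Z ↦ 3·4·1·5 = 60
  2*Y*Z ↦ 2·1·5·5 = 50
Sum: F(4, 5, 5) = (-48) + (60) + (50) = 62.
Reducing mod 7: 62 ≡ 6 (mod 7).
Since F(a, b, c) ≡ 6 ≠ 0 (mod 7), P does NOT lie on the curve.


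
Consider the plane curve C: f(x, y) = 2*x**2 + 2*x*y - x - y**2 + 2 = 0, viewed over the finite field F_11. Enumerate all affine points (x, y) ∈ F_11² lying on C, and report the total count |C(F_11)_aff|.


Affine F_11-points: {(1, 3), (1, 10), (2, 1), (2, 3), (3, 1), (3, 5), (6, 2), (6, 10), (9, 2), (9, 5)}; count = 10.

For each of the 121 pairs (x, y) ∈ F_11², evaluate f(x, y) mod 11. Record the zeros.
  x = 0: [0↦2, 1↦1, 2↦9, 3↦4, 4↦8, 5↦10, 6↦10, 7↦8, 8↦4, 9↦9, 10↦1]  zeros at y ∈ ∅
  x = 1: [0↦3, 1↦4, 2↦3, 3↦0, 4↦6, 5↦10, 6↦1, 7↦1, 8↦10, 9↦6, 10↦0]  zeros at y ∈ {3, 10}
  x = 2: [0↦8, 1↦0, 2↦1, 3↦0, 4↦8, 5↦3, 6↦7, 7↦9, 8↦9, 9↦7, 10↦3]  zeros at y ∈ {1, 3}
  x = 3: [0↦6, 1↦0, 2↦3, 3↦4, 4↦3, 5↦0, 6↦6, 7↦10, 8↦1, 9↦1, 10↦10]  zeros at y ∈ {1, 5}
  x = 4: [0↦8, 1↦4, 2↦9, 3↦1, 4↦2, 5↦1, 6↦9, 7↦4, 8↦8, 9↦10, 10↦10]  zeros at y ∈ ∅
  x = 5: [0↦3, 1↦1, 2↦8, 3↦2, 4↦5, 5↦6, 6↦5, 7↦2, 8↦8, 9↦1, 10↦3]  zeros at y ∈ ∅
  x = 6: [0↦2, 1↦2, 2↦0, 3↦7, 4↦1, 5↦4, 6↦5, 7↦4, 8↦1, 9↦7, 10↦0]  zeros at y ∈ {2, 10}
  x = 7: [0↦5, 1↦7, 2↦7, 3↦5, 4↦1, 5↦6, 6↦9, 7↦10, 8↦9, 9↦6, 10↦1]  zeros at y ∈ ∅
  x = 8: [0↦1, 1↦5, 2↦7, 3↦7, 4↦5, 5↦1, 6↦6, 7↦9, 8↦10, 9↦9, 10↦6]  zeros at y ∈ ∅
  x = 9: [0↦1, 1↦7, 2↦0, 3↦2, 4↦2, 5↦0, 6↦7, 7↦1, 8↦4, 9↦5, 10↦4]  zeros at y ∈ {2, 5}
  x = 10: [0↦5, 1↦2, 2↦8, 3↦1, 4↦3, 5↦3, 6↦1, 7↦8, 8↦2, 9↦5, 10↦6]  zeros at y ∈ ∅
Collecting zeros: affine points = {(1, 3), (1, 10), (2, 1), (2, 3), (3, 1), (3, 5), (6, 2), (6, 10), (9, 2), (9, 5)}.
Total count |C(F_11)_aff| = 10.


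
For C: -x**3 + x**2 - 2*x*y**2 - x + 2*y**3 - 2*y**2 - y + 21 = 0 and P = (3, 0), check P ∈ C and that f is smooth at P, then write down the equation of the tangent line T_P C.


Tangent line at P: -22*x - y + 66 = 0.

Step 1: f(3, 0) = 0, so P lies on C.
Step 2: partial derivatives
  f_x(x, y) = -3*x**2 + 2*x - 2*y**2 - 1, f_y(x, y) = -4*x*y + 6*y**2 - 4*y - 1.
  f_x(P) = -22, f_y(P) = -1 (gradient nonzero, so P is smooth).
Step 3: tangent line at P: -22·(x − 3) + -1·(y − 0) = 0.
Expanding: -22*x - y + 66 = 0.


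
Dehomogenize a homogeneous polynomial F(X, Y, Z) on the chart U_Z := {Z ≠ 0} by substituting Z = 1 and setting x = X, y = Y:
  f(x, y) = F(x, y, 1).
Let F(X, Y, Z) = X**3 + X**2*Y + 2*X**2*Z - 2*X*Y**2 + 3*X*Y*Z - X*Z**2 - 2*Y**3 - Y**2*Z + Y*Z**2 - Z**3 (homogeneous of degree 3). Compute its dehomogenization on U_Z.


f(x, y) = x**3 + x**2*y + 2*x**2 - 2*x*y**2 + 3*x*y - x - 2*y**3 - y**2 + y - 1

On U_Z we set Z = 1. Each monomial c·X^i·Y^j·Z^k in F becomes c·x^i·y^j·1^k = c·x^i·y^j.
Substituting Z = 1: F(X, Y, 1) = x**3 + x**2*y + 2*x**2 - 2*x*y**2 + 3*x*y - x - 2*y**3 - y**2 + y - 1.
Note: deg(f) ≤ deg(F) = 3; strict inequality happens when F is divisible by Z (lost terms).


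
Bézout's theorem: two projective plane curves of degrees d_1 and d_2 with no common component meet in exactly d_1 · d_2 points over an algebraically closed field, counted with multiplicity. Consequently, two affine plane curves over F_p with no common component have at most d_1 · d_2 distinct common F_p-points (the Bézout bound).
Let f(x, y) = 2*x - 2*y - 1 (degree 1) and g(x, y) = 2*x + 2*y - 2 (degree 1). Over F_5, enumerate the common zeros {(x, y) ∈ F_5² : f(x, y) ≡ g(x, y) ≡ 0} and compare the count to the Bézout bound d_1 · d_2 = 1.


Common zeros: {(2, 4)}; count = 1; Bézout bound = 1.

deg(f) = 1, deg(g) = 1, so Bézout bound = 1.
Scan x ∈ F_5. For each x, list the y ∈ F_5 with f(x, y) ≡ 0 and those with g(x, y) ≡ 0 (mod 5); the common zeros in that column are the intersection.
  x = 0: f ≡ 0 at y ∈ {2}; g ≡ 0 at y ∈ {1}; common: ∅.
  x = 1: f ≡ 0 at y ∈ {3}; g ≡ 0 at y ∈ {0}; common: ∅.
  x = 2: f ≡ 0 at y ∈ {4}; g ≡ 0 at y ∈ {4}; common: {4}.
  x = 3: f ≡ 0 at y ∈ {0}; g ≡ 0 at y ∈ {3}; common: ∅.
  x = 4: f ≡ 0 at y ∈ {1}; g ≡ 0 at y ∈ {2}; common: ∅.
Collecting: common zeros = {(2, 4)}, so the count is 1.
Comparison with the Bézout bound: 1 ≤ 1 = deg(f)·deg(g), as expected for curves with no common component (the bound is attained).


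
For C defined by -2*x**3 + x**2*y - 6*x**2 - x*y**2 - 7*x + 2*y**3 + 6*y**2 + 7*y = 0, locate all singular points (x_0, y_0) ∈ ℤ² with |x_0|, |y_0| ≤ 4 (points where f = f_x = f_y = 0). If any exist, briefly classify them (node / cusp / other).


Singular points: {(-1, -1)}; classification: node.

Compute partial derivatives:
  f_x = -6*x**2 + 2*x*y - 12*x - y**2 - 7.
  f_y = x**2 - 2*x*y + 6*y**2 + 12*y + 7.
Scan x_0 ∈ {−4, ..., 4}. For each x_0, f_y(x_0, y) is a polynomial in y; find its integer roots y ∈ {−4, ..., 4}, then test f_x and f at those candidates.
  x = -4: f_y(-4, y) = 6*y**2 + 20*y + 23; no integer root y with |y| ≤ 4.
  x = -3: f_y(-3, y) = 6*y**2 + 18*y + 16; no integer root y with |y| ≤ 4.
  x = -2: f_y(-2, y) = 6*y**2 + 16*y + 11; no integer root y with |y| ≤ 4.
  x = -1: f_y(-1, y) = 6*y**2 + 14*y + 8; vanishes at y ∈ {-1}. (-1, -1): f_x = 0, f = 0 — SINGULAR.
  x = 0: f_y(0, y) = 6*y**2 + 12*y + 7; no integer root y with |y| ≤ 4.
  x = 1: f_y(1, y) = 6*y**2 + 10*y + 8; no integer root y with |y| ≤ 4.
  x = 2: f_y(2, y) = 6*y**2 + 8*y + 11; no integer root y with |y| ≤ 4.
  x = 3: f_y(3, y) = 6*y**2 + 6*y + 16; no integer root y with |y| ≤ 4.
  x = 4: f_y(4, y) = 6*y**2 + 4*y + 23; no integer root y with |y| ≤ 4.
Only singular point on the grid: (-1, -1).
Classify: substitute x = -1 + u, y = -1 + v and expand: f = -2*u**3 + u**2*v - u**2 - u*v**2 + 2*v**3 + v**2.
No constant or linear terms (consistent with a singular point). Quadratic part: -u**2 + v**2. Cubic part: -2*u**3 + u**2*v - u*v**2 + 2*v**3.
The quadratic part v**2 - u**2 = (v − u)(v + u) splits into two distinct linear factors, so there are two distinct tangent lines y − -1 = ±(x − -1) — this is a node (ordinary double point).
Classification: node.
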